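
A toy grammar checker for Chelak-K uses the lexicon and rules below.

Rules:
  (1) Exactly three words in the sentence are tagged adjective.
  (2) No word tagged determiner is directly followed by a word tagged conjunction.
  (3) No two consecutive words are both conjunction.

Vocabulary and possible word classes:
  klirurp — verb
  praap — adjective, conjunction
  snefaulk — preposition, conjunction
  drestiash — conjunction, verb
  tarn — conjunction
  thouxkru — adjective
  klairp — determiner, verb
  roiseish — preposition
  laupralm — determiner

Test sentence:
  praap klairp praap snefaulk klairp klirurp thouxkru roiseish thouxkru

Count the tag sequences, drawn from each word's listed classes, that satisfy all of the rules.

10

Candidates per position — 1:praap {adjective,conjunction}; 2:klairp {determiner,verb}; 3:praap {adjective,conjunction}; 4:snefaulk {preposition,conjunction}; 5:klairp {determiner,verb}; 6:klirurp {verb}; 7:thouxkru {adjective}; 8:roiseish {preposition}; 9:thouxkru {adjective}.
There are 32 candidate sequences in total.
Checking each against the rules leaves 10 sequences.
Count = 10.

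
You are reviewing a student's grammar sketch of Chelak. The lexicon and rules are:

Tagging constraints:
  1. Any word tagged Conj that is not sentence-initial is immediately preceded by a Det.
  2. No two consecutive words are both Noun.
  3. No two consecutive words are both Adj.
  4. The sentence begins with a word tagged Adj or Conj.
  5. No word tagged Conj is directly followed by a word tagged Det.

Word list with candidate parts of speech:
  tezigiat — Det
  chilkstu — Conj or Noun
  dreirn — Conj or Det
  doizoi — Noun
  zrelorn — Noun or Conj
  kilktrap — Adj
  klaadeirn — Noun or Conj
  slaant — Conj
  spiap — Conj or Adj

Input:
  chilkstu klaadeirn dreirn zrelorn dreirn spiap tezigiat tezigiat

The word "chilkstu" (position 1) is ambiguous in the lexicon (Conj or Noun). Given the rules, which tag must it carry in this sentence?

Conj

Candidates per position — 1:chilkstu {Conj,Noun}; 2:klaadeirn {Noun,Conj}; 3:dreirn {Conj,Det}; 4:zrelorn {Noun,Conj}; 5:dreirn {Conj,Det}; 6:spiap {Conj,Adj}; 7:tezigiat {Det}; 8:tezigiat {Det}.
Word 1 cannot be Noun — rule 4 would then fail for every completion. It is Conj.
Word 2 cannot be Conj — rule 1 would then fail for every completion. It is Noun.
Word 3 cannot be Conj — rule 1 would then fail for every completion. It is Det.
Word 5 cannot be Conj — rule 1 would then fail for every completion. It is Det.
Word 6 cannot be Conj — rule 5 would then fail for every completion. It is Adj.
Word 4 cannot be Conj — rule 5 would then fail for every completion. It is Noun.
The unique satisfying tagging is: Conj Noun Det Noun Det Adj Det Det.
Checking: rule 1 ok; rule 2 ok; rule 3 ok; rule 4 ok; rule 5 ok.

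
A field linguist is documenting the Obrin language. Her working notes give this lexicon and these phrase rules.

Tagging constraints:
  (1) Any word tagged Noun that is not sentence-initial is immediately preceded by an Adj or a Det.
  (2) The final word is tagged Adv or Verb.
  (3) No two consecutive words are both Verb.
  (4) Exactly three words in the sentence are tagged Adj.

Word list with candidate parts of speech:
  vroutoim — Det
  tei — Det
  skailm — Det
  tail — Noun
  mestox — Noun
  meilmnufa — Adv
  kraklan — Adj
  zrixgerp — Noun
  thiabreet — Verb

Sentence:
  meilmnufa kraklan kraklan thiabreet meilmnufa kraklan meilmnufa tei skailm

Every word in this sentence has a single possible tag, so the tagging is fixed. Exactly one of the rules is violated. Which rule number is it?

2

Fixed tagging: Adv Adj Adj Verb Adv Adj Adv Det Det.
Applying the rules: R1 ✓, R2 ✗, R3 ✓, R4 ✓.
Only rule 2 fails.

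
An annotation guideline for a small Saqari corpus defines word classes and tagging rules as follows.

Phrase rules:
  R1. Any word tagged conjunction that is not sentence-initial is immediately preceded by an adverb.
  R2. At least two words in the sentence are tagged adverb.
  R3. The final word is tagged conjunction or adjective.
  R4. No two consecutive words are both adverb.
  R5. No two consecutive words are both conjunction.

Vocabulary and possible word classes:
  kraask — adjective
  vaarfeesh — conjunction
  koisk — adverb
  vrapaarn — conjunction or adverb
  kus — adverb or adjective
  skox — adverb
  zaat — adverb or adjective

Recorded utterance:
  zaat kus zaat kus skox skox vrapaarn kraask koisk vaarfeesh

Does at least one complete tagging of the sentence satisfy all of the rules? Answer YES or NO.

Candidates per position — 1:zaat {adverb,adjective}; 2:kus {adverb,adjective}; 3:zaat {adverb,adjective}; 4:kus {adverb,adjective}; 5:skox {adverb}; 6:skox {adverb}; 7:vrapaarn {conjunction,adverb}; 8:kraask {adjective}; 9:koisk {adverb}; 10:vaarfeesh {conjunction}.
Rule 4 cannot be satisfied by any choice of tags from the lexicon.
So there is no consistent tagging.

NO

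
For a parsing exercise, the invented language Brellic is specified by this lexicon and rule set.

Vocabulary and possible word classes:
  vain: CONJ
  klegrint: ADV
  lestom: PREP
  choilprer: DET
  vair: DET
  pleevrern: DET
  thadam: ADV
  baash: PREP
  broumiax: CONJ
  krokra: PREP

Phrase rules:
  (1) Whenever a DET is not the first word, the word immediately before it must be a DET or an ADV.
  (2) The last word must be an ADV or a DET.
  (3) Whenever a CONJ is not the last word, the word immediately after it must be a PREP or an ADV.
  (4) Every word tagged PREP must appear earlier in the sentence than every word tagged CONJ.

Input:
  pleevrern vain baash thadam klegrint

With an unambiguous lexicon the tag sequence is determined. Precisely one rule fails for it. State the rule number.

4

Fixed tagging: DET CONJ PREP ADV ADV.
Checking each rule: R1 ✓, R2 ✓, R3 ✓, R4 ✗.
Only rule 4 fails.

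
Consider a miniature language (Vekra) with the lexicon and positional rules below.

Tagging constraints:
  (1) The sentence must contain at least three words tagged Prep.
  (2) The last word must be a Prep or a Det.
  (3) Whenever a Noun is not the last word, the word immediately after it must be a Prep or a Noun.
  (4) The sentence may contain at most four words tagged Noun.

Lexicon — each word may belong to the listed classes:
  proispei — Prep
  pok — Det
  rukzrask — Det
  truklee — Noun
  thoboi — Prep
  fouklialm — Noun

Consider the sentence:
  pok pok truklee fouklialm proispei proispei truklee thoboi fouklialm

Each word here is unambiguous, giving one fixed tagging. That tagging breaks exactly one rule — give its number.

Fixed tagging: Det Det Noun Noun Prep Prep Noun Prep Noun.
Rule check: R1 holds, R2 violated, R3 holds, R4 holds.
Only rule 2 fails.

2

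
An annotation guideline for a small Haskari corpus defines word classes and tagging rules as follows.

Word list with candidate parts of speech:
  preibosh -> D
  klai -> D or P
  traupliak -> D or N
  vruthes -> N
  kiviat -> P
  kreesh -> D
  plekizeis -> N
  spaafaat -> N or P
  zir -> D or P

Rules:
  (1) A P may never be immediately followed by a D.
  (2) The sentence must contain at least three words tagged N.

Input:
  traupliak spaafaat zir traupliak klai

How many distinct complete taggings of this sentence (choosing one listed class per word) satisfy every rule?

Candidates per position — 1:traupliak {D,N}; 2:spaafaat {N,P}; 3:zir {D,P}; 4:traupliak {D,N}; 5:klai {D,P}.
There are 32 candidate sequences in total.
The sequences that satisfy every rule: N N D N D; N N D N P; N N P N D; N N P N P.
Count = 4.

4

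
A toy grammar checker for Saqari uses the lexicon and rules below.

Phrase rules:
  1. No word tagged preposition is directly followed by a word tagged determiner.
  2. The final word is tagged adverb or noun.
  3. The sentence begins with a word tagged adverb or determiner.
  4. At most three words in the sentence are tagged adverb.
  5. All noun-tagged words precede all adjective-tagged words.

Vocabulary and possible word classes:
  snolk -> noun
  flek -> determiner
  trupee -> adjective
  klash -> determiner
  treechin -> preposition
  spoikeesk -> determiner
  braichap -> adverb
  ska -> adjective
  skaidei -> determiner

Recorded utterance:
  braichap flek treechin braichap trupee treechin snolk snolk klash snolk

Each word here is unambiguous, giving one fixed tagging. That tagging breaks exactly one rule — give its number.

Fixed tagging: adverb determiner preposition adverb adjective preposition noun noun determiner noun.
Checking each rule: R1 pass, R2 pass, R3 pass, R4 pass, R5 fail.
Only rule 5 fails.

5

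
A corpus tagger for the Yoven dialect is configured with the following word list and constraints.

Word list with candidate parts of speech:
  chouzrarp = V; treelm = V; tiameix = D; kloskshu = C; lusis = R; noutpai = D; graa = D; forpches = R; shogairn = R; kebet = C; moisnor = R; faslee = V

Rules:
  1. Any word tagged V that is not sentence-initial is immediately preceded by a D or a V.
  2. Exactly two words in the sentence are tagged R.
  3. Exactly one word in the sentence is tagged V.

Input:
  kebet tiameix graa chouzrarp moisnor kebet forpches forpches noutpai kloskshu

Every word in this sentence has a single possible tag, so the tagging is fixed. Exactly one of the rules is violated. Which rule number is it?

2

Fixed tagging: C D D V R C R R D C.
Checking each rule: R1 ✓, R2 ✗, R3 ✓.
Only rule 2 fails.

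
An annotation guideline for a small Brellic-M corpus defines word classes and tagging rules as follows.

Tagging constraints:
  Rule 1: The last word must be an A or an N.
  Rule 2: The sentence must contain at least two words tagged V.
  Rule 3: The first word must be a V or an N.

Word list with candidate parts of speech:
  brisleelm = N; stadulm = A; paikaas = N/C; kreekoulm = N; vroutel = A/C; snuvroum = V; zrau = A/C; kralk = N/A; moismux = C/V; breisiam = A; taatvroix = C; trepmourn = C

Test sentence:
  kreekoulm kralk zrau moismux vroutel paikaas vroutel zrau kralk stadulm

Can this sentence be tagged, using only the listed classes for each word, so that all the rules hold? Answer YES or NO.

NO

Candidates per position — 1:kreekoulm {N}; 2:kralk {N,A}; 3:zrau {A,C}; 4:moismux {C,V}; 5:vroutel {A,C}; 6:paikaas {N,C}; 7:vroutel {A,C}; 8:zrau {A,C}; 9:kralk {N,A}; 10:stadulm {A}.
Rule 2 cannot be satisfied by any choice of tags from the lexicon.
So there is no consistent tagging.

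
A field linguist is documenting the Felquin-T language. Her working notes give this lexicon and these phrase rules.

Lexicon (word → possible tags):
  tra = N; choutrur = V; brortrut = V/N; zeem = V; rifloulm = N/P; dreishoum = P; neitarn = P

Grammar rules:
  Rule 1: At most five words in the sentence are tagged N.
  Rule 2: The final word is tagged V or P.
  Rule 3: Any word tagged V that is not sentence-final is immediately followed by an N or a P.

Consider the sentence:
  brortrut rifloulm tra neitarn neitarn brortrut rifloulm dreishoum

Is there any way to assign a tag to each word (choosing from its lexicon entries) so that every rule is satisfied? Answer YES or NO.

YES

Candidates per position — 1:brortrut {V,N}; 2:rifloulm {N,P}; 3:tra {N}; 4:neitarn {P}; 5:neitarn {P}; 6:brortrut {V,N}; 7:rifloulm {N,P}; 8:dreishoum {P}.
One satisfying assignment: V N N P P V P P.
Check: rule 1 ok; rule 2 ok; rule 3 ok.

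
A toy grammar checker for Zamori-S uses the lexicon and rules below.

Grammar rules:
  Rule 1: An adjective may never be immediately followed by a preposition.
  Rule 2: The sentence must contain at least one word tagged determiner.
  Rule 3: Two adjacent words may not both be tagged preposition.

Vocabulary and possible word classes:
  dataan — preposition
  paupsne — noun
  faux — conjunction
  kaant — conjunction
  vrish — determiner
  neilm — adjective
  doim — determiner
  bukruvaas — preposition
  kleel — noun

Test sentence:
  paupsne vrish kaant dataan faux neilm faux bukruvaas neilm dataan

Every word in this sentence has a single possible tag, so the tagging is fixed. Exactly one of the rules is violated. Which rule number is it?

Fixed tagging: noun determiner conjunction preposition conjunction adjective conjunction preposition adjective preposition.
Checking each rule: R1 fail, R2 pass, R3 pass.
Only rule 1 fails.

1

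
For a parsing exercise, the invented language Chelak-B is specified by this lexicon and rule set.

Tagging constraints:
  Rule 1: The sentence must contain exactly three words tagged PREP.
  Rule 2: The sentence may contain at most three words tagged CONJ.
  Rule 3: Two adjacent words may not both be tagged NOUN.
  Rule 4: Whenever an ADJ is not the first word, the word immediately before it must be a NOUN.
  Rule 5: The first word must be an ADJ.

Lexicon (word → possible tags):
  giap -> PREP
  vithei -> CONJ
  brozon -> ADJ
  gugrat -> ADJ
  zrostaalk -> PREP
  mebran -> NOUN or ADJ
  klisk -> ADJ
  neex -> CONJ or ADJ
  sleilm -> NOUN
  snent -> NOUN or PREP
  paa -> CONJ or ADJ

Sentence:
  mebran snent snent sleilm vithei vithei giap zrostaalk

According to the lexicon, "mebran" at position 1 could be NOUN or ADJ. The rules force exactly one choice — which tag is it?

Candidates per position — 1:mebran {NOUN,ADJ}; 2:snent {NOUN,PREP}; 3:snent {NOUN,PREP}; 4:sleilm {NOUN}; 5:vithei {CONJ}; 6:vithei {CONJ}; 7:giap {PREP}; 8:zrostaalk {PREP}.
If word 1 were NOUN, no tagging could satisfy rule 5; so word 1 is ADJ.
If word 3 were NOUN, no tagging could satisfy rule 3; so word 3 is PREP.
If word 2 were PREP, no tagging could satisfy rule 1; so word 2 is NOUN.
The only consistent sequence is: ADJ NOUN PREP NOUN CONJ CONJ PREP PREP.
Rule-by-rule: rule 1 satisfied; rule 2 satisfied; rule 3 satisfied; rule 4 satisfied; rule 5 satisfied.

ADJ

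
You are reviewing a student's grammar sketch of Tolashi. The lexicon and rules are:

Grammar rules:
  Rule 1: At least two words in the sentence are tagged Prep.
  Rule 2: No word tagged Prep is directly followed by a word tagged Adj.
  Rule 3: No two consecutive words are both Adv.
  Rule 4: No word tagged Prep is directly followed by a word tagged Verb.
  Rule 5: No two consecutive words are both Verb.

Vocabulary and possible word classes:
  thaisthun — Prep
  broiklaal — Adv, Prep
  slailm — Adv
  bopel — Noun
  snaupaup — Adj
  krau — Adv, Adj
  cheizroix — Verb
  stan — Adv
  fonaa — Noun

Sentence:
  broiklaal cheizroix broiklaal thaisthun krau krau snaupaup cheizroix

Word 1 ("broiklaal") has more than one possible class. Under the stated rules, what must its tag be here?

Candidates per position — 1:broiklaal {Adv,Prep}; 2:cheizroix {Verb}; 3:broiklaal {Adv,Prep}; 4:thaisthun {Prep}; 5:krau {Adv,Adj}; 6:krau {Adv,Adj}; 7:snaupaup {Adj}; 8:cheizroix {Verb}.
Position 1: Prep is ruled out by rule 4; that leaves Adv.
Position 3: Adv is ruled out by rule 1; that leaves Prep.
Position 5: Adj is ruled out by rule 2; that leaves Adv.
Position 6: Adv is ruled out by rule 3; that leaves Adj.
That leaves exactly one tagging: Adv Verb Prep Prep Adv Adj Adj Verb.
Rule-by-rule: rule 1 satisfied; rule 2 satisfied; rule 3 satisfied; rule 4 satisfied; rule 5 satisfied.

Adv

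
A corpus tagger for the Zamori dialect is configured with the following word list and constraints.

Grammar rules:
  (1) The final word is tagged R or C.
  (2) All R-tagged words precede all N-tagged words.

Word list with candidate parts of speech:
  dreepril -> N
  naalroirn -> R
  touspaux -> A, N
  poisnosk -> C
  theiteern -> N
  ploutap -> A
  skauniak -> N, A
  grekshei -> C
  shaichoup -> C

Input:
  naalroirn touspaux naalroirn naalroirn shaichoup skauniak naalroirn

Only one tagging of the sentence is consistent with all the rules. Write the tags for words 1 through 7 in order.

Candidates per position — 1:naalroirn {R}; 2:touspaux {A,N}; 3:naalroirn {R}; 4:naalroirn {R}; 5:shaichoup {C}; 6:skauniak {N,A}; 7:naalroirn {R}.
Position 2: tagging it N would leave rule 2 unsatisfiable, so it must be A.
Position 6: tagging it N would leave rule 2 unsatisfiable, so it must be A.
So the tagging must be: R A R R C A R.
Rule-by-rule: rule 1 holds; rule 2 holds.

R A R R C A R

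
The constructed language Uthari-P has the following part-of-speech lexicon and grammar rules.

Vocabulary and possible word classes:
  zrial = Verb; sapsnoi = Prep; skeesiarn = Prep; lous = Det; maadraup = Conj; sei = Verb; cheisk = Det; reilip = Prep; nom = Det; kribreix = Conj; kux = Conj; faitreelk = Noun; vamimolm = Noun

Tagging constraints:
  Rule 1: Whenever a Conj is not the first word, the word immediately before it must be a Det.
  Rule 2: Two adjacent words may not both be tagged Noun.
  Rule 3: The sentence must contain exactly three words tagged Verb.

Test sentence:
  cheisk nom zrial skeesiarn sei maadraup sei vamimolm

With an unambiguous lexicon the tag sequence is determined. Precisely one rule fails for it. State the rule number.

1

Fixed tagging: Det Det Verb Prep Verb Conj Verb Noun.
Checking each rule: R1 ✗, R2 ✓, R3 ✓.
Only rule 1 fails.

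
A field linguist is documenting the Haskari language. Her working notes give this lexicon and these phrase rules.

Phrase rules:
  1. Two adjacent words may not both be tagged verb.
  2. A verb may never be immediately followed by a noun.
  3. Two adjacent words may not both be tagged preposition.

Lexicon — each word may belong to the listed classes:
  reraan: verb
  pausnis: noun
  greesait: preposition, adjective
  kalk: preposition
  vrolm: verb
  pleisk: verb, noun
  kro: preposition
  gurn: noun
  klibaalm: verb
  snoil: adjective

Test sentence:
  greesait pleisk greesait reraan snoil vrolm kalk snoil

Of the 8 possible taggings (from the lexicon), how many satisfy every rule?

8

Candidates per position — 1:greesait {preposition,adjective}; 2:pleisk {verb,noun}; 3:greesait {preposition,adjective}; 4:reraan {verb}; 5:snoil {adjective}; 6:vrolm {verb}; 7:kalk {preposition}; 8:snoil {adjective}.
There are 8 candidate sequences in total.
Checking each against the rules leaves 8 sequences.
Count = 8.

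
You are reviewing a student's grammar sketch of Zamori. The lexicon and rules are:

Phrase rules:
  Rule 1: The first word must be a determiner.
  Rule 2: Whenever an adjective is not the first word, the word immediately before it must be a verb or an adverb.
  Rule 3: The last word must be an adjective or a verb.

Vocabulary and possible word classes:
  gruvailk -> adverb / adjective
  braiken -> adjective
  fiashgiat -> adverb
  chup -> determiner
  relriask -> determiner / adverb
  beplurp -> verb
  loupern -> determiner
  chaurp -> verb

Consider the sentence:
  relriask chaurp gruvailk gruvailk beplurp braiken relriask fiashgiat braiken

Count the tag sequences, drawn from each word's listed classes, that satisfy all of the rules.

6

Candidates per position — 1:relriask {determiner,adverb}; 2:chaurp {verb}; 3:gruvailk {adverb,adjective}; 4:gruvailk {adverb,adjective}; 5:beplurp {verb}; 6:braiken {adjective}; 7:relriask {determiner,adverb}; 8:fiashgiat {adverb}; 9:braiken {adjective}.
There are 16 candidate sequences in total.
Checking each against the rules leaves 6 sequences.
Count = 6.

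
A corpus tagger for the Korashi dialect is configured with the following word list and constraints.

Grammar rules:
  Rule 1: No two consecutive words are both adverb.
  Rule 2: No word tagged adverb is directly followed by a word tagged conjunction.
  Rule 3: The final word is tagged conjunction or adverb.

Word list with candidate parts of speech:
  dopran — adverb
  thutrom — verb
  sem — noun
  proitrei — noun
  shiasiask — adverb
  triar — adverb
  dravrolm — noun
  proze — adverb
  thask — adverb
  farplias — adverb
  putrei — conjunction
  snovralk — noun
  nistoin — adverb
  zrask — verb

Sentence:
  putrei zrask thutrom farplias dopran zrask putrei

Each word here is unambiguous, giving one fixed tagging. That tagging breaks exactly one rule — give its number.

Fixed tagging: conjunction verb verb adverb adverb verb conjunction.
Applying the rules: R1 fails, R2 ok, R3 ok.
Only rule 1 fails.

1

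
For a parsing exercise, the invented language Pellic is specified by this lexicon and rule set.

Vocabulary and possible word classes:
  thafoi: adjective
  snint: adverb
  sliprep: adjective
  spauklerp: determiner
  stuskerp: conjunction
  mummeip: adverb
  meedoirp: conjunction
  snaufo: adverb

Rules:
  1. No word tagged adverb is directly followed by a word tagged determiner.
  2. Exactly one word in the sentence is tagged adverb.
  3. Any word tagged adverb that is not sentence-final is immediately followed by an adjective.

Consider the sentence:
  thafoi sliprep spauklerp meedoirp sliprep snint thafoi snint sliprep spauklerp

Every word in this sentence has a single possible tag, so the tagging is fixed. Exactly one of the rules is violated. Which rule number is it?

Fixed tagging: adjective adjective determiner conjunction adjective adverb adjective adverb adjective determiner.
Applying the rules: R1 ✓, R2 ✗, R3 ✓.
Only rule 2 fails.

2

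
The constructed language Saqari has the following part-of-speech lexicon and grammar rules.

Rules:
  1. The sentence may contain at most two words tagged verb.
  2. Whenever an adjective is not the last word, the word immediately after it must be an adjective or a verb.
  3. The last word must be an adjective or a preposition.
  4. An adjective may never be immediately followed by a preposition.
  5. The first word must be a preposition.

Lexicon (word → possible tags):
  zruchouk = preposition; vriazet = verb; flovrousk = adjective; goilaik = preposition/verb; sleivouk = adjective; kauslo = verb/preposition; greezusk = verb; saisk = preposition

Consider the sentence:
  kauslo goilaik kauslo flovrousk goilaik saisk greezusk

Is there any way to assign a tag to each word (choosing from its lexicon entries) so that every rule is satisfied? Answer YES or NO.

Candidates per position — 1:kauslo {verb,preposition}; 2:goilaik {preposition,verb}; 3:kauslo {verb,preposition}; 4:flovrousk {adjective}; 5:goilaik {preposition,verb}; 6:saisk {preposition}; 7:greezusk {verb}.
Rule 3 cannot be satisfied by any choice of tags from the lexicon.
So there is no consistent tagging.

NO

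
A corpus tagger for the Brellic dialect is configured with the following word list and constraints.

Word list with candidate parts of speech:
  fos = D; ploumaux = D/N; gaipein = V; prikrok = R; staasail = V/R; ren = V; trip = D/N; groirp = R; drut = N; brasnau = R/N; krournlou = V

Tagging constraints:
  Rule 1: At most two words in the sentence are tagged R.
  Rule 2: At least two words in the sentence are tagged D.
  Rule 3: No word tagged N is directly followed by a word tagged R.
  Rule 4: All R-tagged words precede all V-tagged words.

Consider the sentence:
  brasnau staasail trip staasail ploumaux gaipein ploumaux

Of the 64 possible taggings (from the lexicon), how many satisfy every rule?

Candidates per position — 1:brasnau {R,N}; 2:staasail {V,R}; 3:trip {D,N}; 4:staasail {V,R}; 5:ploumaux {D,N}; 6:gaipein {V}; 7:ploumaux {D,N}.
There are 64 candidate sequences in total.
Checking each against the rules leaves 12 sequences.
Count = 12.

12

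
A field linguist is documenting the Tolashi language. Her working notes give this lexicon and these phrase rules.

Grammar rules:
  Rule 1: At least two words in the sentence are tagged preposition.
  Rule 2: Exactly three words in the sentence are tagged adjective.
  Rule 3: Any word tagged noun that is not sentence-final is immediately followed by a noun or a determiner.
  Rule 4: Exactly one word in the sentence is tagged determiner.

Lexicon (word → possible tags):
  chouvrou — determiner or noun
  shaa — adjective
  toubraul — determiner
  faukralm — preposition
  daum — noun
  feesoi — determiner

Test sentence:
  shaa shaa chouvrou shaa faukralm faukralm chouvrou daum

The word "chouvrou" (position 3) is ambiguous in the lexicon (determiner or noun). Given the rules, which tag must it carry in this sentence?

determiner

Candidates per position — 1:shaa {adjective}; 2:shaa {adjective}; 3:chouvrou {determiner,noun}; 4:shaa {adjective}; 5:faukralm {preposition}; 6:faukralm {preposition}; 7:chouvrou {determiner,noun}; 8:daum {noun}.
Position 3: tagging it noun would leave rule 3 unsatisfiable, so it must be determiner.
Position 7: tagging it determiner would leave rule 4 unsatisfiable, so it must be noun.
The only consistent sequence is: adjective adjective determiner adjective preposition preposition noun noun.
Check: rule 1 satisfied; rule 2 satisfied; rule 3 satisfied; rule 4 satisfied.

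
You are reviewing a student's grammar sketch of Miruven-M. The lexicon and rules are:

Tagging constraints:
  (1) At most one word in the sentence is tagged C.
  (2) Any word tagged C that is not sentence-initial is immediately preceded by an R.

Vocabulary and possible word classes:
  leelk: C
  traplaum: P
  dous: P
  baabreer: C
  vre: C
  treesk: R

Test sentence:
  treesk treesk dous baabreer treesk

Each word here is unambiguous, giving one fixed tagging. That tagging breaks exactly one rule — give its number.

2

Fixed tagging: R R P C R.
Checking each rule: R1 ✓, R2 ✗.
Only rule 2 fails.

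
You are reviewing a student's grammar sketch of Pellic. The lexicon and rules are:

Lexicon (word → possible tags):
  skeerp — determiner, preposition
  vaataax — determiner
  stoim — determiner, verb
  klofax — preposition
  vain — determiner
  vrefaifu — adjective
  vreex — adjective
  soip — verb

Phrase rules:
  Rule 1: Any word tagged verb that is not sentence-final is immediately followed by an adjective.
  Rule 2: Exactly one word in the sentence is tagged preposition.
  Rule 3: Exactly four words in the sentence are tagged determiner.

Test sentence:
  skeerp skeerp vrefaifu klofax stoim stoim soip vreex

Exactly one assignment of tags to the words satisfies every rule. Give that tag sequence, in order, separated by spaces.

Candidates per position — 1:skeerp {determiner,preposition}; 2:skeerp {determiner,preposition}; 3:vrefaifu {adjective}; 4:klofax {preposition}; 5:stoim {determiner,verb}; 6:stoim {determiner,verb}; 7:soip {verb}; 8:vreex {adjective}.
Word 1 cannot be preposition — rule 2 would then fail for every completion. It is determiner.
Word 2 cannot be preposition — rule 2 would then fail for every completion. It is determiner.
Word 5 cannot be verb — rule 1 would then fail for every completion. It is determiner.
Word 6 cannot be verb — rule 1 would then fail for every completion. It is determiner.
So the tagging must be: determiner determiner adjective preposition determiner determiner verb adjective.
Rule-by-rule: rule 1 satisfied; rule 2 satisfied; rule 3 satisfied.

determiner determiner adjective preposition determiner determiner verb adjective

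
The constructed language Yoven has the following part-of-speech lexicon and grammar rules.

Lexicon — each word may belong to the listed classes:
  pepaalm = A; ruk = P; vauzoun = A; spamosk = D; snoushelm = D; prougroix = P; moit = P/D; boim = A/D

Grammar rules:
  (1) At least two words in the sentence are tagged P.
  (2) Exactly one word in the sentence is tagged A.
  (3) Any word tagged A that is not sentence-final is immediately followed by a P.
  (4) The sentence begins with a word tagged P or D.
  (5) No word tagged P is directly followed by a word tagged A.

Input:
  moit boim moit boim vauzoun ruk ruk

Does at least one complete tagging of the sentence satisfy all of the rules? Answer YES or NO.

Candidates per position — 1:moit {P,D}; 2:boim {A,D}; 3:moit {P,D}; 4:boim {A,D}; 5:vauzoun {A}; 6:ruk {P}; 7:ruk {P}.
One satisfying assignment: D D D D A P P.
Check: rule 1 ok; rule 2 ok; rule 3 ok; rule 4 ok; rule 5 ok.

YES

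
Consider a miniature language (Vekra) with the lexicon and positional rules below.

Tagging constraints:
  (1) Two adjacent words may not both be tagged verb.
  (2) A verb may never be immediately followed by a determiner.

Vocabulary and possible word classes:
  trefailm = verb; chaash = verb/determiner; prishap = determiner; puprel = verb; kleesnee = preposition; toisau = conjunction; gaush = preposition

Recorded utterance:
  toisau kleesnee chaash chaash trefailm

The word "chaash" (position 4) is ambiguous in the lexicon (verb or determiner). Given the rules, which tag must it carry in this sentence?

determiner

Candidates per position — 1:toisau {conjunction}; 2:kleesnee {preposition}; 3:chaash {verb,determiner}; 4:chaash {verb,determiner}; 5:trefailm {verb}.
Position 4: verb is ruled out by rule 1; that leaves determiner.
Position 3: verb is ruled out by rule 2; that leaves determiner.
So the tagging must be: conjunction preposition determiner determiner verb.
Rule-by-rule: rule 1 holds; rule 2 holds.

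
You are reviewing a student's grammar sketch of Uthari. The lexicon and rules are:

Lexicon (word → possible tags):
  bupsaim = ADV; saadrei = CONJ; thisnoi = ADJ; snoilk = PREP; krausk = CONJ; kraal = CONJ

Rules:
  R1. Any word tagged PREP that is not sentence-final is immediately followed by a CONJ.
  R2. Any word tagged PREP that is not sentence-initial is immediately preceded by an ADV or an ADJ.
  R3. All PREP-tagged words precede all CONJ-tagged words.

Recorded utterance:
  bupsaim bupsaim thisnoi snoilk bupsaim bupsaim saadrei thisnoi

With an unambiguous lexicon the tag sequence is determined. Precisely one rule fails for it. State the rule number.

Fixed tagging: ADV ADV ADJ PREP ADV ADV CONJ ADJ.
Applying the rules: R1 violated, R2 holds, R3 holds.
Only rule 1 fails.

1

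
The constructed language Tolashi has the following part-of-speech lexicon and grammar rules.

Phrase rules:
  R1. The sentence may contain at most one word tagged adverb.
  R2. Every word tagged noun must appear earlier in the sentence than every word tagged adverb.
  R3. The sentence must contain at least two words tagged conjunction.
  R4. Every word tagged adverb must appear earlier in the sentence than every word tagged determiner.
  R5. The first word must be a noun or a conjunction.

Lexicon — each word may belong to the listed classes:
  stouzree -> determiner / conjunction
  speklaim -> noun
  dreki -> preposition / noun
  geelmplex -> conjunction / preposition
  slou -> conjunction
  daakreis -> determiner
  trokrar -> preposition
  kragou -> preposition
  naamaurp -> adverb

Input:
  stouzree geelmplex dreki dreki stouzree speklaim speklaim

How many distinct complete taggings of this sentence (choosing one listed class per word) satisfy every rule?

12

Candidates per position — 1:stouzree {determiner,conjunction}; 2:geelmplex {conjunction,preposition}; 3:dreki {preposition,noun}; 4:dreki {preposition,noun}; 5:stouzree {determiner,conjunction}; 6:speklaim {noun}; 7:speklaim {noun}.
There are 32 candidate sequences in total.
Checking each against the rules leaves 12 sequences.
Count = 12.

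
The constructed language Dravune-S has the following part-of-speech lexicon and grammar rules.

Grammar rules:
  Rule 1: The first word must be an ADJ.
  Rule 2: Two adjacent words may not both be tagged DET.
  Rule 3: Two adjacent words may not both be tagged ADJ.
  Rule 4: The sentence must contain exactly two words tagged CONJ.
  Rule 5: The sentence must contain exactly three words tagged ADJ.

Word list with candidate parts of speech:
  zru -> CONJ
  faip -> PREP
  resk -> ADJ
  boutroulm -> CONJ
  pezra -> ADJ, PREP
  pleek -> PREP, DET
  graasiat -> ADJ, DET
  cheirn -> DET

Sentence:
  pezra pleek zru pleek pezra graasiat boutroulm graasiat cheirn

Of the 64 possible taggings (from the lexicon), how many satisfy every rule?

8

Candidates per position — 1:pezra {ADJ,PREP}; 2:pleek {PREP,DET}; 3:zru {CONJ}; 4:pleek {PREP,DET}; 5:pezra {ADJ,PREP}; 6:graasiat {ADJ,DET}; 7:boutroulm {CONJ}; 8:graasiat {ADJ,DET}; 9:cheirn {DET}.
There are 64 candidate sequences in total.
Checking each against the rules leaves 8 sequences.
Count = 8.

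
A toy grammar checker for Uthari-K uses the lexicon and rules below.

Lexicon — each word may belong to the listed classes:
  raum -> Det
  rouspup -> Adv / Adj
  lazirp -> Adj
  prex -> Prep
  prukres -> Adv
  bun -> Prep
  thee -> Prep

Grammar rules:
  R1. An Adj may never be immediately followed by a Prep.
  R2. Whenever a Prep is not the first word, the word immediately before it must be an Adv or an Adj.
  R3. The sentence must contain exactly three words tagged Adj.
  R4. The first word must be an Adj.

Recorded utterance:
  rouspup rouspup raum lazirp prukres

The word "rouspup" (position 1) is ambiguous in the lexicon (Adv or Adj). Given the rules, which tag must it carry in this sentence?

Candidates per position — 1:rouspup {Adv,Adj}; 2:rouspup {Adv,Adj}; 3:raum {Det}; 4:lazirp {Adj}; 5:prukres {Adv}.
If word 1 were Adv, no tagging could satisfy rule 3; so word 1 is Adj.
If word 2 were Adv, no tagging could satisfy rule 3; so word 2 is Adj.
The unique satisfying tagging is: Adj Adj Det Adj Adv.
Verifying each rule — rule 1 holds; rule 2 holds; rule 3 holds; rule 4 holds.

Adj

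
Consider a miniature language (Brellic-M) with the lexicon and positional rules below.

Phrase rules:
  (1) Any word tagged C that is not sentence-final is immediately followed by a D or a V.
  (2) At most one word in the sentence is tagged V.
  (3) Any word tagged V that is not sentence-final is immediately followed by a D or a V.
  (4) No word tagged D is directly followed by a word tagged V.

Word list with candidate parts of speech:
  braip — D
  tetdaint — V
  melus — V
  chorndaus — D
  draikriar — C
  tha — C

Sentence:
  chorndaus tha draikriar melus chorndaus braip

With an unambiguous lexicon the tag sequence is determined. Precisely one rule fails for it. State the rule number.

Fixed tagging: D C C V D D.
Applying the rules: R1 ✗, R2 ✓, R3 ✓, R4 ✓.
Only rule 1 fails.

1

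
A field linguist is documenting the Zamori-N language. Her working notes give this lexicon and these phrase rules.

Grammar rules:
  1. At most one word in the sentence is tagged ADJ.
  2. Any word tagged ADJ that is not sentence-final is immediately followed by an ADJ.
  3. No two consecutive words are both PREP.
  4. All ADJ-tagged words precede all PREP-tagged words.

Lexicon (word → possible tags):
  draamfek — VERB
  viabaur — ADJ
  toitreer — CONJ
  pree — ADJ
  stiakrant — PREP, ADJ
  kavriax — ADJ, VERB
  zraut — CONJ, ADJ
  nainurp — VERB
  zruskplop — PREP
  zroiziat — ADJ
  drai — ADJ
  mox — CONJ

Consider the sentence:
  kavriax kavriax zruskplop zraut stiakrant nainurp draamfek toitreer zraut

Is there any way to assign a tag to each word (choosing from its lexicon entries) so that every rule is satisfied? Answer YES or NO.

Candidates per position — 1:kavriax {ADJ,VERB}; 2:kavriax {ADJ,VERB}; 3:zruskplop {PREP}; 4:zraut {CONJ,ADJ}; 5:stiakrant {PREP,ADJ}; 6:nainurp {VERB}; 7:draamfek {VERB}; 8:toitreer {CONJ}; 9:zraut {CONJ,ADJ}.
One satisfying assignment: VERB VERB PREP CONJ PREP VERB VERB CONJ CONJ.
Checking: rule 1 satisfied; rule 2 satisfied; rule 3 satisfied; rule 4 satisfied.

YES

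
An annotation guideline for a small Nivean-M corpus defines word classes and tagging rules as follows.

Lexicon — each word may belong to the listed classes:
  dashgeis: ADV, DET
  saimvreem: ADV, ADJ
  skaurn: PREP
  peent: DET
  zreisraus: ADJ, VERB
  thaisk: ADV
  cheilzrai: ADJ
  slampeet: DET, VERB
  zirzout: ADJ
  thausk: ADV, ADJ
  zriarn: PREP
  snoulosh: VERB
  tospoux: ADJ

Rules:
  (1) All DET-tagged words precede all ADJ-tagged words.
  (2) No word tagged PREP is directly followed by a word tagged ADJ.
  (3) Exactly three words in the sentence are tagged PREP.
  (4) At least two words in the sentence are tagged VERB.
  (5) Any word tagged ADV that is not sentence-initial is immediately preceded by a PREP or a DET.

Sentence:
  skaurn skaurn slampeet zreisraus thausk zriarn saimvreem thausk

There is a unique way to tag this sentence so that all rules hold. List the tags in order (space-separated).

Candidates per position — 1:skaurn {PREP}; 2:skaurn {PREP}; 3:slampeet {DET,VERB}; 4:zreisraus {ADJ,VERB}; 5:thausk {ADV,ADJ}; 6:zriarn {PREP}; 7:saimvreem {ADV,ADJ}; 8:thausk {ADV,ADJ}.
Position 3: DET is ruled out by rule 4; that leaves VERB.
Position 4: ADJ is ruled out by rule 4; that leaves VERB.
Position 5: ADV is ruled out by rule 5; that leaves ADJ.
Position 7: ADJ is ruled out by rule 2; that leaves ADV.
Position 8: ADV is ruled out by rule 5; that leaves ADJ.
That leaves exactly one tagging: PREP PREP VERB VERB ADJ PREP ADV ADJ.
Check: rule 1 holds; rule 2 holds; rule 3 holds; rule 4 holds; rule 5 holds.

PREP PREP VERB VERB ADJ PREP ADV ADJ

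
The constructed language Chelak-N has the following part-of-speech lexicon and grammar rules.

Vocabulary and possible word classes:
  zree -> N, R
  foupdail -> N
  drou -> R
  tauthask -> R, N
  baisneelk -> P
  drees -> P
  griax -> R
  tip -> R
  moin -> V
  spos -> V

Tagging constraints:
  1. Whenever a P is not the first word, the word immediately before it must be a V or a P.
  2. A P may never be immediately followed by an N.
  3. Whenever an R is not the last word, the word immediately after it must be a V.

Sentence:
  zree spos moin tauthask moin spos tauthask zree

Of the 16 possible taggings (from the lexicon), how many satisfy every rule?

Candidates per position — 1:zree {N,R}; 2:spos {V}; 3:moin {V}; 4:tauthask {R,N}; 5:moin {V}; 6:spos {V}; 7:tauthask {R,N}; 8:zree {N,R}.
There are 16 candidate sequences in total.
Checking each against the rules leaves 8 sequences.
Count = 8.

8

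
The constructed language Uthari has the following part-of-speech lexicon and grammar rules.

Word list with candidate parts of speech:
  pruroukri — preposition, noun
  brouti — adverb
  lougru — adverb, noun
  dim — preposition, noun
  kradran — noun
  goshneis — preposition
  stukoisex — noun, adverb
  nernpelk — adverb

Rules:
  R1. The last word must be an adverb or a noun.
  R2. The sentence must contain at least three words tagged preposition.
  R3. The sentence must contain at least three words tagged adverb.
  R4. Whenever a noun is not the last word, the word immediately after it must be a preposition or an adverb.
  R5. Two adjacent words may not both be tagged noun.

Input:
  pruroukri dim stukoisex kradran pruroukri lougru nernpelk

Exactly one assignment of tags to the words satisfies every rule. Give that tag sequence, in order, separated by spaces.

preposition preposition adverb noun preposition adverb adverb

Candidates per position — 1:pruroukri {preposition,noun}; 2:dim {preposition,noun}; 3:stukoisex {noun,adverb}; 4:kradran {noun}; 5:pruroukri {preposition,noun}; 6:lougru {adverb,noun}; 7:nernpelk {adverb}.
Word 1 cannot be noun — rule 2 would then fail for every completion. It is preposition.
Word 2 cannot be noun — rule 2 would then fail for every completion. It is preposition.
Word 3 cannot be noun — rule 3 would then fail for every completion. It is adverb.
Word 5 cannot be noun — rule 2 would then fail for every completion. It is preposition.
Word 6 cannot be noun — rule 3 would then fail for every completion. It is adverb.
The only consistent sequence is: preposition preposition adverb noun preposition adverb adverb.
Verifying each rule — rule 1 satisfied; rule 2 satisfied; rule 3 satisfied; rule 4 satisfied; rule 5 satisfied.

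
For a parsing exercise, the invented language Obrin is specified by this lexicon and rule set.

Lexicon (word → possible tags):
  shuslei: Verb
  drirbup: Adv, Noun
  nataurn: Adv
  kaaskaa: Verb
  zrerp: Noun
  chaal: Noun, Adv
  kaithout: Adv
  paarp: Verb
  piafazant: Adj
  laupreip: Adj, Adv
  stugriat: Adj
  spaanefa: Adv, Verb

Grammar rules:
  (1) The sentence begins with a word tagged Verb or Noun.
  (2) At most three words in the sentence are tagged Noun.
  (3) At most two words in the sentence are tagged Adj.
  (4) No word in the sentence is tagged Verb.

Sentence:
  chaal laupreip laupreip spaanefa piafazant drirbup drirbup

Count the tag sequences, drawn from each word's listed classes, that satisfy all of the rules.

12

Candidates per position — 1:chaal {Noun,Adv}; 2:laupreip {Adj,Adv}; 3:laupreip {Adj,Adv}; 4:spaanefa {Adv,Verb}; 5:piafazant {Adj}; 6:drirbup {Adv,Noun}; 7:drirbup {Adv,Noun}.
There are 64 candidate sequences in total.
Checking each against the rules leaves 12 sequences.
Count = 12.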